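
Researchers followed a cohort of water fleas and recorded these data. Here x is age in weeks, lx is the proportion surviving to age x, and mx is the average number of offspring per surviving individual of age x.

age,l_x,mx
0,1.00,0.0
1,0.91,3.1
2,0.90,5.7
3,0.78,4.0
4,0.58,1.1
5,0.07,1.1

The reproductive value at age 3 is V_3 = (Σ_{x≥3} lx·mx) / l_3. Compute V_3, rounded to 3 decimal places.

4.917

lx·mx for x ≥ 3: 3.12, 0.638, 0.077 → sum = 3.835
V_3 = 3.835 / l_3 = 3.835 / 0.78 = 4.916667… → 4.917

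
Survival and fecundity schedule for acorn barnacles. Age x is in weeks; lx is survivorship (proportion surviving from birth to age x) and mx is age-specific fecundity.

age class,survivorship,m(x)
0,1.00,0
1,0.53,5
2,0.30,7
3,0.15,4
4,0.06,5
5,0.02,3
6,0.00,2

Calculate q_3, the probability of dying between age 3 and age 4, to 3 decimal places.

0.600

q_3 = (l_3 − l_4) / l_3 = (0.15 − 0.06) / 0.15
     = 0.09 / 0.15 = 0.6 → 0.600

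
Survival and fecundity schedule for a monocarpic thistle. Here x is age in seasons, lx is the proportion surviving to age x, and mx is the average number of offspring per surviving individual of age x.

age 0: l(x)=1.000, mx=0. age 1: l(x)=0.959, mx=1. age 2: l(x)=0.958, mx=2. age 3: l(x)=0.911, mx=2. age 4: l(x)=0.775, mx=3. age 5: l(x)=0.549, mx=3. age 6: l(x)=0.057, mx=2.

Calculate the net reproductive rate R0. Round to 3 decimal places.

8.783

lx·mx by age: 0, 0.959, 1.916, 1.822, 2.325, 1.647, 0.114
R0 = Σ lx·mx = 8.783 → 8.783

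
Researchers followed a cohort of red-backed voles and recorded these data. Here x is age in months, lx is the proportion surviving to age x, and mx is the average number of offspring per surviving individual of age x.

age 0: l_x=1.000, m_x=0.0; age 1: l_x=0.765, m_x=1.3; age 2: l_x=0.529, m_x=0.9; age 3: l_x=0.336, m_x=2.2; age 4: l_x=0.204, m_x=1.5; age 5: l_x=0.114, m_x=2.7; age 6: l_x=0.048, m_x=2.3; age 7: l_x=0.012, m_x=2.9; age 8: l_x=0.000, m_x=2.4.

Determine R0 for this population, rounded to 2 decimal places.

2.97

lx·mx by age: 0, 0.9945, 0.4761, 0.7392, 0.306, 0.3078, 0.1104, 0.0348, 0
R0 = Σ lx·mx = 2.9688 → 2.97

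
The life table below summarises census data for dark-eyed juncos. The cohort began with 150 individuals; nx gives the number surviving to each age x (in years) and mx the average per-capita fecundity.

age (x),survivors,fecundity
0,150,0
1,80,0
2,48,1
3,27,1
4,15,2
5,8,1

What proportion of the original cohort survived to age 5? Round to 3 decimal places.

0.053

l_5 = n_5/n_0 = 8/150 = 0.053333… → 0.053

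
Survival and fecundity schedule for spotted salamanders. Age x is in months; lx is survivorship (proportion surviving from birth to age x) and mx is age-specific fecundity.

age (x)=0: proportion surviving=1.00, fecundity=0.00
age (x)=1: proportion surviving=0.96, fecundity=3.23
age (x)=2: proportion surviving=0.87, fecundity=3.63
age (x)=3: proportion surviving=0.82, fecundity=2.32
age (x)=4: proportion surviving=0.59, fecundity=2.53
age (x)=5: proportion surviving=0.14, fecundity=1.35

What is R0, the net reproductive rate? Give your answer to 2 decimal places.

lx·mx by age: 0, 3.1008, 3.1581, 1.9024, 1.4927, 0.189
R0 = Σ lx·mx = 9.843 → 9.84

9.84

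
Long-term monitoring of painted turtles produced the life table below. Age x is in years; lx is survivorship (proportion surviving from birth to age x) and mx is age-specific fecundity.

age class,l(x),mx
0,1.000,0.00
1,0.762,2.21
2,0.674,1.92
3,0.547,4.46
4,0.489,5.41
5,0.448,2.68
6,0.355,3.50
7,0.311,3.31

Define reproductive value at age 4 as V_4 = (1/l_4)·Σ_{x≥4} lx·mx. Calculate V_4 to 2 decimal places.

12.51

lx·mx for x ≥ 4: 2.64549, 1.20064, 1.2425, 1.02941 → sum = 6.11804
V_4 = 6.11804 / l_4 = 6.11804 / 0.489 = 12.511329… → 12.51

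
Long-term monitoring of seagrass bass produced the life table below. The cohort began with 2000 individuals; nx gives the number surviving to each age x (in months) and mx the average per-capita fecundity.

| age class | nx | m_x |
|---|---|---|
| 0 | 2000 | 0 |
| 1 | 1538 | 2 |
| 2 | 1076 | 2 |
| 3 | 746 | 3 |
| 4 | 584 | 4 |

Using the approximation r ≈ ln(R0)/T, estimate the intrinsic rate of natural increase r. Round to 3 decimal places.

0.665

lx = nx/n0 = nx/2000: 1, 0.769, 0.538, 0.373, 0.292
R0 = Σ lx·mx = 0 + 1.538 + 1.076 + 1.119 + 1.168 = 4.901
Σ x·lx·mx = 11.719; T = 11.719/4.901 = 2.39114…
r ≈ ln(R0)/T = ln(4.901)/2.39114… = 0.66472… → 0.665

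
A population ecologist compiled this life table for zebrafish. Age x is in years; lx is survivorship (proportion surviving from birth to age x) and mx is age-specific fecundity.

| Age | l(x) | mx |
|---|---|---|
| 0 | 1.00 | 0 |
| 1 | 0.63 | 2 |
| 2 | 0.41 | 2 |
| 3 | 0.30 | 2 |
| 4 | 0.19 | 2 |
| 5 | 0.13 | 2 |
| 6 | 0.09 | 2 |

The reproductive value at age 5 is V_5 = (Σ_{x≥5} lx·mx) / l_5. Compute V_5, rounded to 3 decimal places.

3.385

lx·mx for x ≥ 5: 0.26, 0.18 → sum = 0.44
V_5 = 0.44 / l_5 = 0.44 / 0.13 = 3.384615… → 3.385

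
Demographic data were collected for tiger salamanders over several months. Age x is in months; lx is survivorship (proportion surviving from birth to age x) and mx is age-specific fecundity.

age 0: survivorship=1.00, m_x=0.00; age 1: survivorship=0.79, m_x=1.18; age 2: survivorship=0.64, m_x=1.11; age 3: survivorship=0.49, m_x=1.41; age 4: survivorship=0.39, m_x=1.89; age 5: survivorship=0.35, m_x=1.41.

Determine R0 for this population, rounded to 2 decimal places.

3.56

lx·mx by age: 0, 0.9322, 0.7104, 0.6909, 0.7371, 0.4935
R0 = Σ lx·mx = 3.5641 → 3.56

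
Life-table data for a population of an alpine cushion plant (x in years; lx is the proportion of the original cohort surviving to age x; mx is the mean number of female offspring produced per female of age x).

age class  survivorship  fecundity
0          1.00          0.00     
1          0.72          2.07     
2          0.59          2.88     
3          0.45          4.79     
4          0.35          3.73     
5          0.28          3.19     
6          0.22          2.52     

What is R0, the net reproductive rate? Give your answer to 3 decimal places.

8.098

lx·mx by age: 0, 1.4904, 1.6992, 2.1555, 1.3055, 0.8932, 0.5544
R0 = Σ lx·mx = 8.0982 → 8.098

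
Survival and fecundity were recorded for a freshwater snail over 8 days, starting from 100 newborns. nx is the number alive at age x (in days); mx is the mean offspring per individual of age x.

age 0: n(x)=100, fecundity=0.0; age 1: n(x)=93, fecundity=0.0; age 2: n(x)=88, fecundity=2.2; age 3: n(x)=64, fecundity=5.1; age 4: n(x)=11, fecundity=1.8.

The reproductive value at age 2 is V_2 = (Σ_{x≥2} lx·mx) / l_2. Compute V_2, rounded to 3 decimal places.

lx = nx/n0 = nx/100: 1, 0.93, 0.88, 0.64, 0.11
lx·mx for x ≥ 2: 1.936, 3.264, 0.198 → sum = 5.398
V_2 = 5.398 / l_2 = 5.398 / 0.88 = 6.134091… → 6.134

6.134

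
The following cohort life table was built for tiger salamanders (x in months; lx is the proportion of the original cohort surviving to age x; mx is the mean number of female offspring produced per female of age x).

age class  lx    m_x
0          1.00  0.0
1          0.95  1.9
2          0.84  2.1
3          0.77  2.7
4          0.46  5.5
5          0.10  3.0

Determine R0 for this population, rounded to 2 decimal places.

8.48

lx·mx by age: 0, 1.805, 1.764, 2.079, 2.53, 0.3
R0 = Σ lx·mx = 8.478 → 8.48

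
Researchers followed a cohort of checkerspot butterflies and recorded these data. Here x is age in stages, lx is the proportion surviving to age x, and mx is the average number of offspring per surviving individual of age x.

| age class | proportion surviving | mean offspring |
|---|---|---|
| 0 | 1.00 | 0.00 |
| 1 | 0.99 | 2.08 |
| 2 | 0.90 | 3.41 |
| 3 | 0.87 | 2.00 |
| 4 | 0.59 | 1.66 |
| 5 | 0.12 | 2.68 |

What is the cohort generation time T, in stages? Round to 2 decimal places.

2.32

lx·mx: 0, 2.0592, 3.069, 1.74, 0.9794, 0.3216 → R0 = 8.1692
x·lx·mx: 0, 2.0592, 6.138, 5.22, 3.9176, 1.608 → Σ = 18.9428
T = 18.9428 / 8.1692 = 2.318807… → 2.32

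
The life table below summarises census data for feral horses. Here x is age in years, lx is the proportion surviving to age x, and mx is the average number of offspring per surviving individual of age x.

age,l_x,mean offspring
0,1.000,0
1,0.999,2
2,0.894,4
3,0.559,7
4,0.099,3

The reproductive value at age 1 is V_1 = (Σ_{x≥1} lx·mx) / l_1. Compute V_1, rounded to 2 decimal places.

lx·mx for x ≥ 1: 1.998, 3.576, 3.913, 0.297 → sum = 9.784
V_1 = 9.784 / l_1 = 9.784 / 0.999 = 9.793794… → 9.79

9.79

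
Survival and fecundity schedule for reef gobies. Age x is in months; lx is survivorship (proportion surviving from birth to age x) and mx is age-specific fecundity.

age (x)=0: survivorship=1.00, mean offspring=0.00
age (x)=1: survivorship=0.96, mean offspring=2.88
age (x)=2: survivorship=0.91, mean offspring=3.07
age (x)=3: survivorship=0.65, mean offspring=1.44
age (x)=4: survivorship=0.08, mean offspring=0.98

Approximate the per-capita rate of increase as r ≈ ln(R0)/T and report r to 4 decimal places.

R0 = Σ lx·mx = 0 + 2.7648 + 2.7937 + 0.936 + 0.0784 = 6.5729
Σ x·lx·mx = 11.4738; T = 11.4738/6.5729 = 1.74562…
r ≈ ln(R0)/T = ln(6.5729)/1.74562… = 1.078673… → 1.0787

1.0787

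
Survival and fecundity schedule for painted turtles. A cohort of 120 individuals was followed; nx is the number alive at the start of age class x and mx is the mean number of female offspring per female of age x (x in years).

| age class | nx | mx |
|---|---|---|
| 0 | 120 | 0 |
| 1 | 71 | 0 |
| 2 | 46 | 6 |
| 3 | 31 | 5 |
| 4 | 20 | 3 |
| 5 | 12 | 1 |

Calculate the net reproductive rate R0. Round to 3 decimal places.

lx = nx/n0 = nx/120: 1, 0.59167…, 0.38333…, 0.25833…, 0.16667…, 0.1
lx·mx by age: 0, 0, 2.3…, 1.291667…, 0.5…, 0.1
R0 = Σ lx·mx = 4.191667… → 4.192

4.192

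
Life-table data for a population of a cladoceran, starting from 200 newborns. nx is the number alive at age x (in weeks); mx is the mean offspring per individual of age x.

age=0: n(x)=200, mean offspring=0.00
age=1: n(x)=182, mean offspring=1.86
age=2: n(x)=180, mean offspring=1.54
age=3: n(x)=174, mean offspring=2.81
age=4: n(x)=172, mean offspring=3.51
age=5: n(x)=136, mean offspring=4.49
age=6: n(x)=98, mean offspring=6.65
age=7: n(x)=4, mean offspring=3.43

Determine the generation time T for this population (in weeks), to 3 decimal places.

3.965

lx = nx/n0 = nx/200: 1, 0.91, 0.9, 0.87, 0.86, 0.68, 0.49, 0.02
lx·mx: 0, 1.6926, 1.386, 2.4447, 3.0186, 3.0532, 3.2585, 0.0686 → R0 = 14.9222
x·lx·mx: 0, 1.6926, 2.772, 7.3341, 12.0744, 15.266, 19.551, 0.4802 → Σ = 59.1703
T = 59.1703 / 14.9222 = 3.965253… → 3.965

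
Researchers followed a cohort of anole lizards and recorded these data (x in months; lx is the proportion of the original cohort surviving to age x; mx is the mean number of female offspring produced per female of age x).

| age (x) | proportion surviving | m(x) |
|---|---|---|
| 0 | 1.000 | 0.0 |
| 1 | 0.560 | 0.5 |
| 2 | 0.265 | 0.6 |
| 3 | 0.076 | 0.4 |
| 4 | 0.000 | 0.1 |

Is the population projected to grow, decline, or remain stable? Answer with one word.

R0 = Σ lx·mx = 0 + 0.28 + 0.159 + 0.0304 + 0 = 0.4694
R0 < 1, so the population is declining.

declining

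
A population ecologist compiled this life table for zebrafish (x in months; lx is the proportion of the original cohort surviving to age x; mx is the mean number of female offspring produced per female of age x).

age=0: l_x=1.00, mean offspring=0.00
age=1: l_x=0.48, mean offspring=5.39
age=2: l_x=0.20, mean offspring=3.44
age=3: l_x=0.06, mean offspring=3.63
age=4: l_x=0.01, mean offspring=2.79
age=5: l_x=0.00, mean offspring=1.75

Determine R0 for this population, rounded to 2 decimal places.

3.52

lx·mx by age: 0, 2.5872, 0.688, 0.2178, 0.0279, 0
R0 = Σ lx·mx = 3.5209 → 3.52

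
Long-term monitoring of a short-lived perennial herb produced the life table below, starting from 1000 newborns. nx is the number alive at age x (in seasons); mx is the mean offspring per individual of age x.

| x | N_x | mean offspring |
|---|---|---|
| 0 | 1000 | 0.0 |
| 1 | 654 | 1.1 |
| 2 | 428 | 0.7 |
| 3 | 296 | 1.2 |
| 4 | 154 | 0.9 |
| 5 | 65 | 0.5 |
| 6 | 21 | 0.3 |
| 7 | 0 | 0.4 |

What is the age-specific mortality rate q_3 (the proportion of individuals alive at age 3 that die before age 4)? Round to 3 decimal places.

0.480

lx = nx/n0 = nx/1000: 1, 0.654, 0.428, 0.296, 0.154, 0.065, 0.021, 0
q_3 = (l_3 − l_4) / l_3 = (0.296 − 0.154) / 0.296
     = 0.142 / 0.296 = 0.47973… → 0.480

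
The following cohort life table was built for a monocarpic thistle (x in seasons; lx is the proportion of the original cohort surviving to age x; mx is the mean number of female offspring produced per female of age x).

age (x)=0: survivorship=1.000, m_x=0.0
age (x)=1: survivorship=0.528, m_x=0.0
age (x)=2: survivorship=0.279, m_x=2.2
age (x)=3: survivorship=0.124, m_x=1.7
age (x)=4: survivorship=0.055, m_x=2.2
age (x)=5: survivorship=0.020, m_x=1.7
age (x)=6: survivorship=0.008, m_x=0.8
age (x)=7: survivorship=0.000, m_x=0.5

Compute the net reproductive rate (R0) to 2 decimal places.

lx·mx by age: 0, 0, 0.6138, 0.2108, 0.121, 0.034, 0.0064, 0
R0 = Σ lx·mx = 0.986 → 0.99

0.99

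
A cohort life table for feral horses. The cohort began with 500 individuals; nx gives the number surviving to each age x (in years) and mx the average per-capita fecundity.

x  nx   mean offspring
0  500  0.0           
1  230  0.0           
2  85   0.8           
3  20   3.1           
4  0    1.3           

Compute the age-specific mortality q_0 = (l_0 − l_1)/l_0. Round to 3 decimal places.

0.540

lx = nx/n0 = nx/500: 1, 0.46, 0.17, 0.04, 0
q_0 = (l_0 − l_1) / l_0 = (1 − 0.46) / 1
     = 0.54 / 1 = 0.54 → 0.540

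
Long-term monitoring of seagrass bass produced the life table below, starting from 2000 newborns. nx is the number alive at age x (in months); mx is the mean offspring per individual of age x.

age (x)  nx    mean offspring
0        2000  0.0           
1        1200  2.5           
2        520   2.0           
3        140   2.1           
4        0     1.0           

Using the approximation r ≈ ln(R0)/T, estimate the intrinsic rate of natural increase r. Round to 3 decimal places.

0.562

lx = nx/n0 = nx/2000: 1, 0.6, 0.26, 0.07, 0
R0 = Σ lx·mx = 0 + 1.5 + 0.52 + 0.147 + 0 = 2.167
Σ x·lx·mx = 2.981; T = 2.981/2.167 = 1.37563…
r ≈ ln(R0)/T = ln(2.167)/1.37563… = 0.56217… → 0.562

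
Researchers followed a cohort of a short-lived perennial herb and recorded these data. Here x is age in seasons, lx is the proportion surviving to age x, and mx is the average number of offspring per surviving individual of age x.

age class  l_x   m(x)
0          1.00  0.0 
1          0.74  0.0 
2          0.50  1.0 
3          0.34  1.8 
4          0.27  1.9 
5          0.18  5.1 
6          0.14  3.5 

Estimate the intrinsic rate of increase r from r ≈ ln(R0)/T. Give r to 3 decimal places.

0.271

R0 = Σ lx·mx = 0 + 0 + 0.5 + 0.612 + 0.513 + 0.918 + 0.49 = 3.033
Σ x·lx·mx = 12.418; T = 12.418/3.033 = 4.0943…
r ≈ ln(R0)/T = ln(3.033)/4.0943… = 0.271… → 0.271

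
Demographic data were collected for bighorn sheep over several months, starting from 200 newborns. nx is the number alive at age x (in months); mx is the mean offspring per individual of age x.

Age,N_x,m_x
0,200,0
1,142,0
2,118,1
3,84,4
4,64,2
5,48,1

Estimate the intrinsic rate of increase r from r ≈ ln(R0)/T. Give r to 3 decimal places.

0.362

lx = nx/n0 = nx/200: 1, 0.71, 0.59, 0.42, 0.32, 0.24
R0 = Σ lx·mx = 0 + 0 + 0.59 + 1.68 + 0.64 + 0.24 = 3.15
Σ x·lx·mx = 9.98; T = 9.98/3.15 = 3.16825…
r ≈ ln(R0)/T = ln(3.15)/3.16825… = 0.36216… → 0.362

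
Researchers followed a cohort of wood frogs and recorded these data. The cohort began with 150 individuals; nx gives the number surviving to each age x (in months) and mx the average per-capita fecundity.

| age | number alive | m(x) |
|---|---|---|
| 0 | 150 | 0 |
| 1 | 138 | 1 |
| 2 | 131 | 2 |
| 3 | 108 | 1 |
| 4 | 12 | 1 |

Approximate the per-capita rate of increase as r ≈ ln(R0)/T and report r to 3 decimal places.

lx = nx/n0 = nx/150: 1, 0.92, 0.87333…, 0.72, 0.08
R0 = Σ lx·mx = 0 + 0.92 + 1.74667… + 0.72 + 0.08 = 3.466667…
Σ x·lx·mx = 6.893333…; T = 6.893333…/3.466667… = 1.98846…
r ≈ ln(R0)/T = ln(3.466667…)/1.98846… = 0.6252… → 0.625

0.625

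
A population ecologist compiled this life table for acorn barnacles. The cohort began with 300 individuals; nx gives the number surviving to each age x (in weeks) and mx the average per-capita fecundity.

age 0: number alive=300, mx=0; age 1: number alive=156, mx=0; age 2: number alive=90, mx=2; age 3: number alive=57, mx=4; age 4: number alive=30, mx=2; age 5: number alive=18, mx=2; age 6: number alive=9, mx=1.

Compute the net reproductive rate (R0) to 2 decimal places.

lx = nx/n0 = nx/300: 1, 0.52, 0.3, 0.19, 0.1, 0.06, 0.03
lx·mx by age: 0, 0, 0.6, 0.76, 0.2, 0.12, 0.03
R0 = Σ lx·mx = 1.71 → 1.71

1.71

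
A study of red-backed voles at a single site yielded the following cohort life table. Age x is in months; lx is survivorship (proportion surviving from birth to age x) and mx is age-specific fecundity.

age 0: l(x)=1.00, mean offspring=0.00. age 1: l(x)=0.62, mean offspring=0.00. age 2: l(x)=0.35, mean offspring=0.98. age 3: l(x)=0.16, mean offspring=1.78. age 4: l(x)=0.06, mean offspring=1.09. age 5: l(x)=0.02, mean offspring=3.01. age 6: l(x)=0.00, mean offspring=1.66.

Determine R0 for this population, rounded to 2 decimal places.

lx·mx by age: 0, 0, 0.343, 0.2848, 0.0654, 0.0602, 0
R0 = Σ lx·mx = 0.7534 → 0.75

0.75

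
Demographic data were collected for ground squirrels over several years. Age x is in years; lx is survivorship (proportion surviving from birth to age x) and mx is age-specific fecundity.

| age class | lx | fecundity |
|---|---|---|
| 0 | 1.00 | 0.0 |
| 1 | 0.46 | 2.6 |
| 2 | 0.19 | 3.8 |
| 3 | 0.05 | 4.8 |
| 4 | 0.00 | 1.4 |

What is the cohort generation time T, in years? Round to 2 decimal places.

1.56

lx·mx: 0, 1.196, 0.722, 0.24, 0 → R0 = 2.158
x·lx·mx: 0, 1.196, 1.444, 0.72, 0 → Σ = 3.36
T = 3.36 / 2.158 = 1.556997… → 1.56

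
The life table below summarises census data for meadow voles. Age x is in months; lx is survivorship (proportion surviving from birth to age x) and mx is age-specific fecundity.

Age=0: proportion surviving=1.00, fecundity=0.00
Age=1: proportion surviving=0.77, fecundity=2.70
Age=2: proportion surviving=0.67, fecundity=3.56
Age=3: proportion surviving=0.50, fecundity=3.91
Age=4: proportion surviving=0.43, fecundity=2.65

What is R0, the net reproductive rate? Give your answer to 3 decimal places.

lx·mx by age: 0, 2.079, 2.3852, 1.955, 1.1395
R0 = Σ lx·mx = 7.5587 → 7.559

7.559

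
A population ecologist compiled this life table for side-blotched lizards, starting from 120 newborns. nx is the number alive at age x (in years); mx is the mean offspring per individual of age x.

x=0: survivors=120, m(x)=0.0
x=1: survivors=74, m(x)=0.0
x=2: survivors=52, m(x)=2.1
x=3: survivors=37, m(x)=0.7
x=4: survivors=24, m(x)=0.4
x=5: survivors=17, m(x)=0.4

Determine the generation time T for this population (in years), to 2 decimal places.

2.43

lx = nx/n0 = nx/120: 1, 0.61667…, 0.43333…, 0.30833…, 0.2, 0.14167…
lx·mx: 0, 0, 0.91…, 0.215833…, 0.08, 0.056667… → R0 = 1.2625…
x·lx·mx: 0, 0, 1.82…, 0.6475…, 0.32, 0.283333… → Σ = 3.070833…
T = 3.070833… / 1.2625… = 2.432343… → 2.43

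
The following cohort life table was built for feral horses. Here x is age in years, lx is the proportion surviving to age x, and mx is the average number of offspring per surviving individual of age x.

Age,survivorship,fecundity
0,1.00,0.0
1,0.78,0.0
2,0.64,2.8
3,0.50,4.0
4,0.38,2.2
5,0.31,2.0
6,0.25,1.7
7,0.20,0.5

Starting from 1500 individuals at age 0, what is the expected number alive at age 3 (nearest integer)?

750

Expected survivors = N0 · l_3 = 1500 × 0.50 = 750 → 750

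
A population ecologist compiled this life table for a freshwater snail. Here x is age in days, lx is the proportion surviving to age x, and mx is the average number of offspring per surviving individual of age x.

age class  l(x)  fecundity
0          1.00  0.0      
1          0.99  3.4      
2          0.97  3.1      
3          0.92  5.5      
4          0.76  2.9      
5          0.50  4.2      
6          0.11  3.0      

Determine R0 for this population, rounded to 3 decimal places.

lx·mx by age: 0, 3.366, 3.007, 5.06, 2.204, 2.1, 0.33
R0 = Σ lx·mx = 16.067 → 16.067

16.067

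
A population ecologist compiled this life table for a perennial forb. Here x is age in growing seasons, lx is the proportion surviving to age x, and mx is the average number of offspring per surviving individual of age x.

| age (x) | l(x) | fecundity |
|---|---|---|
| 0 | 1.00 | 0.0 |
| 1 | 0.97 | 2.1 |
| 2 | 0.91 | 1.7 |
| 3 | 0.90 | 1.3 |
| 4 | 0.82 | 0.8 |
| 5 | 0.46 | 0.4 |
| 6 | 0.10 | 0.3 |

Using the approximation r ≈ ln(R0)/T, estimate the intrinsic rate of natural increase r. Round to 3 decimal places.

0.786

R0 = Σ lx·mx = 0 + 2.037 + 1.547 + 1.17 + 0.656 + 0.184 + 0.03 = 5.624
Σ x·lx·mx = 12.365; T = 12.365/5.624 = 2.19861…
r ≈ ln(R0)/T = ln(5.624)/2.19861… = 0.78551… → 0.786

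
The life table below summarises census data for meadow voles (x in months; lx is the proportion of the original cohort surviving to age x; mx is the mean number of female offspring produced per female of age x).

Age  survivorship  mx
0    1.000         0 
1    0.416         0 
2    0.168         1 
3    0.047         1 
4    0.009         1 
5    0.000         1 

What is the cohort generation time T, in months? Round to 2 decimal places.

lx·mx: 0, 0, 0.168, 0.047, 0.009, 0 → R0 = 0.224
x·lx·mx: 0, 0, 0.336, 0.141, 0.036, 0 → Σ = 0.513
T = 0.513 / 0.224 = 2.290179… → 2.29

2.29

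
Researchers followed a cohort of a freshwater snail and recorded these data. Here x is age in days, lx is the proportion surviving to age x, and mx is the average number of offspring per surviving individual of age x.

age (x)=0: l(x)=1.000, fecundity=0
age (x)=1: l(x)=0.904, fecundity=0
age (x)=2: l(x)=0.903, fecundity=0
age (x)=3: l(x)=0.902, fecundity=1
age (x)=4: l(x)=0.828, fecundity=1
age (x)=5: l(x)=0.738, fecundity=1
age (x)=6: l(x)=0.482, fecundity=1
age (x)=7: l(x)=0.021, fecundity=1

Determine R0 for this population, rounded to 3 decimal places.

2.971

lx·mx by age: 0, 0, 0, 0.902, 0.828, 0.738, 0.482, 0.021
R0 = Σ lx·mx = 2.971 → 2.971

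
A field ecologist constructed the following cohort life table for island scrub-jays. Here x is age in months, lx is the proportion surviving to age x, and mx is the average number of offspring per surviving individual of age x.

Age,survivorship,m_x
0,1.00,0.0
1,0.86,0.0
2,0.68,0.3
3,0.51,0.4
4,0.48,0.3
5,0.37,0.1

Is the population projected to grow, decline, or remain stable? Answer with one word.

declining

R0 = Σ lx·mx = 0 + 0 + 0.204 + 0.204 + 0.144 + 0.037 = 0.589
R0 < 1, so the population is declining.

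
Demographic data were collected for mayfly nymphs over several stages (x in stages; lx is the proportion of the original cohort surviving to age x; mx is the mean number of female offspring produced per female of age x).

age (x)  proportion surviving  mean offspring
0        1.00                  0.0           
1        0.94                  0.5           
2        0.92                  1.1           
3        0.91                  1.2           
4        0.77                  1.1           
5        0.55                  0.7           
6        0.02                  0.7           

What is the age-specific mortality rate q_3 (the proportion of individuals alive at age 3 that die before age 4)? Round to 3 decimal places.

0.154

q_3 = (l_3 − l_4) / l_3 = (0.91 − 0.77) / 0.91
     = 0.14 / 0.91 = 0.153846… → 0.154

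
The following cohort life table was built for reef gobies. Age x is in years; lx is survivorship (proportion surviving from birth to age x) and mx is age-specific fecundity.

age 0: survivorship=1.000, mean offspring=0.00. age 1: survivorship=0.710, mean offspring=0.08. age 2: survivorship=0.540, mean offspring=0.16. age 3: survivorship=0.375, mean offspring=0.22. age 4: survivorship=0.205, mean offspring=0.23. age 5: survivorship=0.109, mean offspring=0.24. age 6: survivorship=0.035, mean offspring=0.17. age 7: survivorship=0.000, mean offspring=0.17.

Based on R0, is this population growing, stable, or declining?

declining

R0 = Σ lx·mx = 0 + 0.0568 + 0.0864 + 0.0825 + 0.04715 + 0.02616 + 0.00595 + 0 = 0.30496
R0 < 1, so the population is declining.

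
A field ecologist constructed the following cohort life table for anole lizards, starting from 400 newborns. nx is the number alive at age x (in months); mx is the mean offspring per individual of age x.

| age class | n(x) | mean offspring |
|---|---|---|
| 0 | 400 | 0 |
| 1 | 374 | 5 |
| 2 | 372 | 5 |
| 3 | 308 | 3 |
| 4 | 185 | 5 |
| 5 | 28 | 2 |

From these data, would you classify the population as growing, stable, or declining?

lx = nx/n0 = nx/400: 1, 0.935, 0.93, 0.77, 0.4625, 0.07
R0 = Σ lx·mx = 0 + 4.675 + 4.65 + 2.31 + 2.3125 + 0.14 = 14.0875
R0 > 1, so the population is growing.

growing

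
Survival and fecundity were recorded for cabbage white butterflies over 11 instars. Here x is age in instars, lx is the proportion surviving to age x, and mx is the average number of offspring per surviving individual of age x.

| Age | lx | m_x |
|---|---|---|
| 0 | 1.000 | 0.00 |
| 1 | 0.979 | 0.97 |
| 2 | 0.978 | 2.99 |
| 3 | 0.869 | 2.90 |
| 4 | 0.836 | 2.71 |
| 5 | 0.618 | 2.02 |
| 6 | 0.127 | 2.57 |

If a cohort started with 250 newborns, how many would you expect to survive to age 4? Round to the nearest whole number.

209

Expected survivors = N0 · l_4 = 250 × 0.836 = 209 → 209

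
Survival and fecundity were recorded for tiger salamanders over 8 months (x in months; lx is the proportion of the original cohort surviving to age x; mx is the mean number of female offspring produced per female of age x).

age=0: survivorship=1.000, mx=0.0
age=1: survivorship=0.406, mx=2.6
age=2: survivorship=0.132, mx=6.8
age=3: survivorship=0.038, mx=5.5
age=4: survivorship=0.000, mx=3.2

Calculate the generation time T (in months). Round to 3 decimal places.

1.608

lx·mx: 0, 1.0556, 0.8976, 0.209, 0 → R0 = 2.1622
x·lx·mx: 0, 1.0556, 1.7952, 0.627, 0 → Σ = 3.4778
T = 3.4778 / 2.1622 = 1.608454… → 1.608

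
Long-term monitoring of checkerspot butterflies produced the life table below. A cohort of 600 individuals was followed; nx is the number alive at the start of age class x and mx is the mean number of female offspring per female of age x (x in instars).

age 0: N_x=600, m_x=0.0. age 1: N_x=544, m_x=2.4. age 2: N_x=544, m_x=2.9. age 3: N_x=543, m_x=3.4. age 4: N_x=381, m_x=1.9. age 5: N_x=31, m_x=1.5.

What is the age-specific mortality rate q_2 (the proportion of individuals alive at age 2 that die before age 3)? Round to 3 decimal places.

0.002

lx = nx/n0 = nx/600: 1, 0.90667…, 0.90667…, 0.905, 0.635, 0.05167…
q_2 = (l_2 − l_3) / l_2 = (0.906667… − 0.905) / 0.906667…
     = 0.001667… / 0.906667… = 0.001838… → 0.002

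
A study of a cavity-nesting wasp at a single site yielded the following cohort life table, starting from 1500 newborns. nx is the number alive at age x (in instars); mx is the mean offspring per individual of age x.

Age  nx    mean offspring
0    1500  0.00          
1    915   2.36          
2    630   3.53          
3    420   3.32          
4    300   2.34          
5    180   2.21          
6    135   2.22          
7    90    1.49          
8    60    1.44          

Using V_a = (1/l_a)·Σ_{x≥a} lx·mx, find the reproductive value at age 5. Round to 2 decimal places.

lx = nx/n0 = nx/1500: 1, 0.61, 0.42, 0.28, 0.2, 0.12, 0.09, 0.06, 0.04
lx·mx for x ≥ 5: 0.2652, 0.1998, 0.0894, 0.0576 → sum = 0.612
V_5 = 0.612 / l_5 = 0.612 / 0.12 = 5.1 → 5.10

5.10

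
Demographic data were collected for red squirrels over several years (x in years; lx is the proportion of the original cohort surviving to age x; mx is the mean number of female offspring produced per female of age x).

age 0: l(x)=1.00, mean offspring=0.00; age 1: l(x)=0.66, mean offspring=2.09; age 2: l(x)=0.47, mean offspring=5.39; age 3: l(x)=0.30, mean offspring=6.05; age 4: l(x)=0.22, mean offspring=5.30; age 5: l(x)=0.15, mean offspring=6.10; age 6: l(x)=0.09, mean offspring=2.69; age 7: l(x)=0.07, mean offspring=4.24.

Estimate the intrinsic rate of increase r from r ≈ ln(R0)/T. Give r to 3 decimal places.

0.718

R0 = Σ lx·mx = 0 + 1.3794 + 2.5333 + 1.815 + 1.166 + 0.915 + 0.2421 + 0.2968 = 8.3476
Σ x·lx·mx = 24.6602; T = 24.6602/8.3476 = 2.95417…
r ≈ ln(R0)/T = ln(8.3476)/2.95417… = 0.7183… → 0.718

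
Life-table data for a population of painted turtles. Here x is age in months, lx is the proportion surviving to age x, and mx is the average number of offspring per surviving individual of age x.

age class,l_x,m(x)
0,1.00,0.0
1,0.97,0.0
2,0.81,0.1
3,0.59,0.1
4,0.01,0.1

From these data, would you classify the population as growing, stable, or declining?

R0 = Σ lx·mx = 0 + 0 + 0.081 + 0.059 + 0.001 = 0.141
R0 < 1, so the population is declining.

declining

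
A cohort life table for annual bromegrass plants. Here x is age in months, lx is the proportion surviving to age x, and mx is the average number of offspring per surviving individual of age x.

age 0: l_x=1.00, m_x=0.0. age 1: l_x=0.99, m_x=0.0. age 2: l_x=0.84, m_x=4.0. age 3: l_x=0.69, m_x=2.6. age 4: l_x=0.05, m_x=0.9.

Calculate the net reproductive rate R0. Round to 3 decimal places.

5.199

lx·mx by age: 0, 0, 3.36, 1.794, 0.045
R0 = Σ lx·mx = 5.199 → 5.199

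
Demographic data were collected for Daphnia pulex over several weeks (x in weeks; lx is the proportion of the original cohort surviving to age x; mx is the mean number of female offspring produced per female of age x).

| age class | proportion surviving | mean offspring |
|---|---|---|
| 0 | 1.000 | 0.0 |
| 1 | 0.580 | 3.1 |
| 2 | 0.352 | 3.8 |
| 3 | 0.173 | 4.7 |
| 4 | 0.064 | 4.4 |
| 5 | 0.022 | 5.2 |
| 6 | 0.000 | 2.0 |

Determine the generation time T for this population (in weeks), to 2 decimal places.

1.98

lx·mx: 0, 1.798, 1.3376, 0.8131, 0.2816, 0.1144, 0 → R0 = 4.3447
x·lx·mx: 0, 1.798, 2.6752, 2.4393, 1.1264, 0.572, 0 → Σ = 8.6109
T = 8.6109 / 4.3447 = 1.981932… → 1.98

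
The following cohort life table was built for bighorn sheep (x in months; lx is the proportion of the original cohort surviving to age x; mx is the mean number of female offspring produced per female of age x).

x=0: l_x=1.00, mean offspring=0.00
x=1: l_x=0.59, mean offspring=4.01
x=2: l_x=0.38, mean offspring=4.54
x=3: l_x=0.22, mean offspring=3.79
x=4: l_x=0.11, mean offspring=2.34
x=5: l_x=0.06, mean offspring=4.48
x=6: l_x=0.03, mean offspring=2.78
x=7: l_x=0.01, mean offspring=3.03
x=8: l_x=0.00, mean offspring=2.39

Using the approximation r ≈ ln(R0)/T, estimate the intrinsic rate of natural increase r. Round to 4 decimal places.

R0 = Σ lx·mx = 0 + 2.3659 + 1.7252 + 0.8338 + 0.2574 + 0.2688 + 0.0834 + 0.0303 + 0 = 5.5648
Σ x·lx·mx = 11.4038; T = 11.4038/5.5648 = 2.04927…
r ≈ ln(R0)/T = ln(5.5648)/2.04927… = 0.837595… → 0.8376

0.8376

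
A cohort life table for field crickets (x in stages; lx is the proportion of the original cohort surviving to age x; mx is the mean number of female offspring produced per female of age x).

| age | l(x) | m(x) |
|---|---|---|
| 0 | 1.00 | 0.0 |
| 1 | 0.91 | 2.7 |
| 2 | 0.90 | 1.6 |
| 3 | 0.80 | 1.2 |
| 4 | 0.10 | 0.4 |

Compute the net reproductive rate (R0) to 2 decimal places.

4.90

lx·mx by age: 0, 2.457, 1.44, 0.96, 0.04
R0 = Σ lx·mx = 4.897 → 4.90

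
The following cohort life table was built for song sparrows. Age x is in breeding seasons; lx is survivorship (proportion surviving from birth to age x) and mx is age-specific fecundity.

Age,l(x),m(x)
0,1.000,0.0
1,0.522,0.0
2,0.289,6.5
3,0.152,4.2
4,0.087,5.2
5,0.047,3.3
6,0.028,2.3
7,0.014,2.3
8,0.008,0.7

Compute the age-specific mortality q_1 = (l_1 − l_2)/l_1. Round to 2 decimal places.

0.45

q_1 = (l_1 − l_2) / l_1 = (0.522 − 0.289) / 0.522
     = 0.233 / 0.522 = 0.44636… → 0.45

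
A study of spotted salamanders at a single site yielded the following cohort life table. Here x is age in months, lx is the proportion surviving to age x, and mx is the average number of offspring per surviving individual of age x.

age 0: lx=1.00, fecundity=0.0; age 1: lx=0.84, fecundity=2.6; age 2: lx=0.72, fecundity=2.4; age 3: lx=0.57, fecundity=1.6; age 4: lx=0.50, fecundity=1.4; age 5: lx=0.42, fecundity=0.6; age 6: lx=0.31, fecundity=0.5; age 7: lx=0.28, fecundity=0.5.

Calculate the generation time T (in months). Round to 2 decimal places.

lx·mx: 0, 2.184, 1.728, 0.912, 0.7, 0.252, 0.155, 0.14 → R0 = 6.071
x·lx·mx: 0, 2.184, 3.456, 2.736, 2.8, 1.26, 0.93, 0.98 → Σ = 14.346
T = 14.346 / 6.071 = 2.363037… → 2.36

2.36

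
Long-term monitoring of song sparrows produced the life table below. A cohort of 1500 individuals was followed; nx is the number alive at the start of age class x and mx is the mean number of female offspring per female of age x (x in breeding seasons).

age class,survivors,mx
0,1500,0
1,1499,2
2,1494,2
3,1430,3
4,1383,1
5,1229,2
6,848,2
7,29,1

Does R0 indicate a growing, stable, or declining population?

growing

lx = nx/n0 = nx/1500: 1, 0.99933…, 0.996, 0.95333…, 0.922, 0.81933…, 0.56533…, 0.01933…
R0 = Σ lx·mx = 0 + 1.998667… + 1.992 + 2.86… + 0.922 + 1.638667… + 1.130667… + 0.019333… = 10.561333…
R0 > 1, so the population is growing.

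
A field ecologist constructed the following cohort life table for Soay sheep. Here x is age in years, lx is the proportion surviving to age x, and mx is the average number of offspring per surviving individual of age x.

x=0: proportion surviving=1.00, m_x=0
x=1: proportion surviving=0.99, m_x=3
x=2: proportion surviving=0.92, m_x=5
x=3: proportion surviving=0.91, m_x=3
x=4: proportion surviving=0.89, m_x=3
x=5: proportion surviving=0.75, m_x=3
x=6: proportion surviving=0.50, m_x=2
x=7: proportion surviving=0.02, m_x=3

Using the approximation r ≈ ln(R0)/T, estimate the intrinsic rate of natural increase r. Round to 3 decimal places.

R0 = Σ lx·mx = 0 + 2.97 + 4.6 + 2.73 + 2.67 + 2.25 + 1 + 0.06 = 16.28
Σ x·lx·mx = 48.71; T = 48.71/16.28 = 2.99201…
r ≈ ln(R0)/T = ln(16.28)/2.99201… = 0.93246… → 0.932

0.932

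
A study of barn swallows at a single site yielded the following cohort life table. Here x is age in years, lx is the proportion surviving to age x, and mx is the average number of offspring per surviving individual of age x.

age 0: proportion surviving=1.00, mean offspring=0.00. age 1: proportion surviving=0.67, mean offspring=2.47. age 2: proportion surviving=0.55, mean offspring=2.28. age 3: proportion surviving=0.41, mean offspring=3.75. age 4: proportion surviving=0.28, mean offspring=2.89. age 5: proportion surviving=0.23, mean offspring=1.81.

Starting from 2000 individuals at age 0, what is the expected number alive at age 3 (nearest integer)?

Expected survivors = N0 · l_3 = 2000 × 0.41 = 820 → 820

820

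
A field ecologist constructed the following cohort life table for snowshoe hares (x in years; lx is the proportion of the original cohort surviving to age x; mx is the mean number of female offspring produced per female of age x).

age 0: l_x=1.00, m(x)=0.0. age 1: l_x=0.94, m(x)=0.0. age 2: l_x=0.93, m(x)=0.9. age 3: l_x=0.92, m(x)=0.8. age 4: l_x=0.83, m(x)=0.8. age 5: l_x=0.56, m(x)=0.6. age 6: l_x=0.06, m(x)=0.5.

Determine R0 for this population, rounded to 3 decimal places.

2.603

lx·mx by age: 0, 0, 0.837, 0.736, 0.664, 0.336, 0.03
R0 = Σ lx·mx = 2.603 → 2.603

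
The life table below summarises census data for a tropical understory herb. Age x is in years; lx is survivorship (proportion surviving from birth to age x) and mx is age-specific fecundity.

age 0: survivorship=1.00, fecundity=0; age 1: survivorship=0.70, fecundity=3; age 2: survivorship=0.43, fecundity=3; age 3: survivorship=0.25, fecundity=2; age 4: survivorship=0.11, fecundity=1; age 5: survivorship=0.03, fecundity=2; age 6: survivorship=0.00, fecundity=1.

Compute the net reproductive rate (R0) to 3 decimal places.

lx·mx by age: 0, 2.1, 1.29, 0.5, 0.11, 0.06, 0
R0 = Σ lx·mx = 4.06 → 4.060

4.060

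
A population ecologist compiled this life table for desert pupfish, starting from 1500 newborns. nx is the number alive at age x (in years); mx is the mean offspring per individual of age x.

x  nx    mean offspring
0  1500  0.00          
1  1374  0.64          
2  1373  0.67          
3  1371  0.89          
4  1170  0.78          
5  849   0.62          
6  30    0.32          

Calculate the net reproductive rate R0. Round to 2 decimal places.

lx = nx/n0 = nx/1500: 1, 0.916, 0.91533…, 0.914, 0.78, 0.566, 0.02
lx·mx by age: 0, 0.58624, 0.613273…, 0.81346, 0.6084, 0.35092, 0.0064
R0 = Σ lx·mx = 2.978693… → 2.98

2.98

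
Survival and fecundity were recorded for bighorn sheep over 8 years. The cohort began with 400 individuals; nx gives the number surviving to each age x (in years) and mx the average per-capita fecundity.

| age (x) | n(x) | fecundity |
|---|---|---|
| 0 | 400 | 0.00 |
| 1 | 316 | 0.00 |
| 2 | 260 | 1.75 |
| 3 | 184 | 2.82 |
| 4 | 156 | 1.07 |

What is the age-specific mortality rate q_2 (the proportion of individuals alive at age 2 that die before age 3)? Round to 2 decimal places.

lx = nx/n0 = nx/400: 1, 0.79, 0.65, 0.46, 0.39
q_2 = (l_2 − l_3) / l_2 = (0.65 − 0.46) / 0.65
     = 0.19 / 0.65 = 0.292308… → 0.29

0.29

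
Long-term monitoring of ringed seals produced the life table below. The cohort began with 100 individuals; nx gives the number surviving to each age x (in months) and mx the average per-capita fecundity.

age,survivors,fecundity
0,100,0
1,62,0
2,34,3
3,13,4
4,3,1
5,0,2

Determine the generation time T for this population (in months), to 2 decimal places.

2.37

lx = nx/n0 = nx/100: 1, 0.62, 0.34, 0.13, 0.03, 0
lx·mx: 0, 0, 1.02, 0.52, 0.03, 0 → R0 = 1.57
x·lx·mx: 0, 0, 2.04, 1.56, 0.12, 0 → Σ = 3.72
T = 3.72 / 1.57 = 2.369427… → 2.37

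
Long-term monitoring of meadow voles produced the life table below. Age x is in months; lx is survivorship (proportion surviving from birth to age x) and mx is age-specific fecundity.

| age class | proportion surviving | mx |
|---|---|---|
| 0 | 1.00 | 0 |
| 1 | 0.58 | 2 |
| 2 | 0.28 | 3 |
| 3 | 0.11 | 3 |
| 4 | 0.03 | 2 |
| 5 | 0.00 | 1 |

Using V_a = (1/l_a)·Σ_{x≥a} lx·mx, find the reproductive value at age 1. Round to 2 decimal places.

lx·mx for x ≥ 1: 1.16, 0.84, 0.33, 0.06, 0 → sum = 2.39
V_1 = 2.39 / l_1 = 2.39 / 0.58 = 4.12069… → 4.12

4.12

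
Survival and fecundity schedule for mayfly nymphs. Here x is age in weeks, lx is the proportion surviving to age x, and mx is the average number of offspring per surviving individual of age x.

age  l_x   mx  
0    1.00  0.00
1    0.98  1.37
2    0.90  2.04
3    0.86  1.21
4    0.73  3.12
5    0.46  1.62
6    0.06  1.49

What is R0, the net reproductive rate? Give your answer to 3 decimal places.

lx·mx by age: 0, 1.3426, 1.836, 1.0406, 2.2776, 0.7452, 0.0894
R0 = Σ lx·mx = 7.3314 → 7.331

7.331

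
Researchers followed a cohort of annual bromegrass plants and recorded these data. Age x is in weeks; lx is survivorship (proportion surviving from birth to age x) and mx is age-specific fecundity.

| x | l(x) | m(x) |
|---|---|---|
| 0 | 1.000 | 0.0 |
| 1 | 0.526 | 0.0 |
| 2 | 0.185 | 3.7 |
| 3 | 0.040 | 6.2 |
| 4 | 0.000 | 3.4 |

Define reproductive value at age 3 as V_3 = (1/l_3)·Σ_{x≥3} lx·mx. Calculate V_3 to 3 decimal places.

6.200

lx·mx for x ≥ 3: 0.248, 0 → sum = 0.248
V_3 = 0.248 / l_3 = 0.248 / 0.04 = 6.2 → 6.200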